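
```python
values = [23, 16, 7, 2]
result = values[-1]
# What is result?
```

Trace (tracking result):
values = [23, 16, 7, 2]  # -> values = [23, 16, 7, 2]
result = values[-1]  # -> result = 2

Answer: 2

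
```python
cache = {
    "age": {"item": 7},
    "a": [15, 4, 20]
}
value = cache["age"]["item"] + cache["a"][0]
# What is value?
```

Answer: 22

Derivation:
Trace (tracking value):
cache = {'age': {'item': 7}, 'a': [15, 4, 20]}  # -> cache = {'age': {'item': 7}, 'a': [15, 4, 20]}
value = cache['age']['item'] + cache['a'][0]  # -> value = 22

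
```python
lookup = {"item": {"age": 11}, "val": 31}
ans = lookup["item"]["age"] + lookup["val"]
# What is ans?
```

Trace (tracking ans):
lookup = {'item': {'age': 11}, 'val': 31}  # -> lookup = {'item': {'age': 11}, 'val': 31}
ans = lookup['item']['age'] + lookup['val']  # -> ans = 42

Answer: 42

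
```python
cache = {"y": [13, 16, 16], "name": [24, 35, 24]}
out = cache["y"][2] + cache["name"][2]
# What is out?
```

Trace (tracking out):
cache = {'y': [13, 16, 16], 'name': [24, 35, 24]}  # -> cache = {'y': [13, 16, 16], 'name': [24, 35, 24]}
out = cache['y'][2] + cache['name'][2]  # -> out = 40

Answer: 40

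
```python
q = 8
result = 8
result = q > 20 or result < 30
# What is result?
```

Trace (tracking result):
q = 8  # -> q = 8
result = 8  # -> result = 8
result = q > 20 or result < 30  # -> result = True

Answer: True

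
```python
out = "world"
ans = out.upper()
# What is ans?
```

Answer: 'WORLD'

Derivation:
Trace (tracking ans):
out = 'world'  # -> out = 'world'
ans = out.upper()  # -> ans = 'WORLD'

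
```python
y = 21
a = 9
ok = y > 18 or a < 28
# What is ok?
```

Trace (tracking ok):
y = 21  # -> y = 21
a = 9  # -> a = 9
ok = y > 18 or a < 28  # -> ok = True

Answer: True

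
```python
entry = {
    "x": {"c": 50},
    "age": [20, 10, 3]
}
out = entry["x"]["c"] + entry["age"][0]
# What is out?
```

Answer: 70

Derivation:
Trace (tracking out):
entry = {'x': {'c': 50}, 'age': [20, 10, 3]}  # -> entry = {'x': {'c': 50}, 'age': [20, 10, 3]}
out = entry['x']['c'] + entry['age'][0]  # -> out = 70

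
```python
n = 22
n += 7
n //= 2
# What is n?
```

Answer: 14

Derivation:
Trace (tracking n):
n = 22  # -> n = 22
n += 7  # -> n = 29
n //= 2  # -> n = 14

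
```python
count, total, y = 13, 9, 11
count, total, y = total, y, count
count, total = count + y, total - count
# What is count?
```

Trace (tracking count):
count, total, y = (13, 9, 11)  # -> count = 13, total = 9, y = 11
count, total, y = (total, y, count)  # -> count = 9, total = 11, y = 13
count, total = (count + y, total - count)  # -> count = 22, total = 2

Answer: 22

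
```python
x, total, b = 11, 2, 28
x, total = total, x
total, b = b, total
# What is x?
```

Answer: 2

Derivation:
Trace (tracking x):
x, total, b = (11, 2, 28)  # -> x = 11, total = 2, b = 28
x, total = (total, x)  # -> x = 2, total = 11
total, b = (b, total)  # -> total = 28, b = 11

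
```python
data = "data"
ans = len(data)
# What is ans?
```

Answer: 4

Derivation:
Trace (tracking ans):
data = 'data'  # -> data = 'data'
ans = len(data)  # -> ans = 4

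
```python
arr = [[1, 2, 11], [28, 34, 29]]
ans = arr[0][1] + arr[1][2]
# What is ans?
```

Answer: 31

Derivation:
Trace (tracking ans):
arr = [[1, 2, 11], [28, 34, 29]]  # -> arr = [[1, 2, 11], [28, 34, 29]]
ans = arr[0][1] + arr[1][2]  # -> ans = 31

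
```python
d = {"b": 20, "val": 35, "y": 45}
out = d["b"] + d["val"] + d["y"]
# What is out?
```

Trace (tracking out):
d = {'b': 20, 'val': 35, 'y': 45}  # -> d = {'b': 20, 'val': 35, 'y': 45}
out = d['b'] + d['val'] + d['y']  # -> out = 100

Answer: 100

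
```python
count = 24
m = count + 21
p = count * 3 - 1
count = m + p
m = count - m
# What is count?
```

Answer: 116

Derivation:
Trace (tracking count):
count = 24  # -> count = 24
m = count + 21  # -> m = 45
p = count * 3 - 1  # -> p = 71
count = m + p  # -> count = 116
m = count - m  # -> m = 71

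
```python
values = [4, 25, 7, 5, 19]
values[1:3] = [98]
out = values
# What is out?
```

Trace (tracking out):
values = [4, 25, 7, 5, 19]  # -> values = [4, 25, 7, 5, 19]
values[1:3] = [98]  # -> values = [4, 98, 5, 19]
out = values  # -> out = [4, 98, 5, 19]

Answer: [4, 98, 5, 19]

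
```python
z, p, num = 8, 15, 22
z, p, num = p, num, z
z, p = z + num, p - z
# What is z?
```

Answer: 23

Derivation:
Trace (tracking z):
z, p, num = (8, 15, 22)  # -> z = 8, p = 15, num = 22
z, p, num = (p, num, z)  # -> z = 15, p = 22, num = 8
z, p = (z + num, p - z)  # -> z = 23, p = 7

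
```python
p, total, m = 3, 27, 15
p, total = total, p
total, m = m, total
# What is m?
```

Trace (tracking m):
p, total, m = (3, 27, 15)  # -> p = 3, total = 27, m = 15
p, total = (total, p)  # -> p = 27, total = 3
total, m = (m, total)  # -> total = 15, m = 3

Answer: 3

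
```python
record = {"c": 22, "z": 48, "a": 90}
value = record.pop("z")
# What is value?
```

Trace (tracking value):
record = {'c': 22, 'z': 48, 'a': 90}  # -> record = {'c': 22, 'z': 48, 'a': 90}
value = record.pop('z')  # -> value = 48

Answer: 48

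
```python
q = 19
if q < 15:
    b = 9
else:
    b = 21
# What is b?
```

Answer: 21

Derivation:
Trace (tracking b):
q = 19  # -> q = 19
if q < 15:  # condition is False
else:
    b = 21  # -> b = 21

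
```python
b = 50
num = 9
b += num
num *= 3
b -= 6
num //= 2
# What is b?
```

Trace (tracking b):
b = 50  # -> b = 50
num = 9  # -> num = 9
b += num  # -> b = 59
num *= 3  # -> num = 27
b -= 6  # -> b = 53
num //= 2  # -> num = 13

Answer: 53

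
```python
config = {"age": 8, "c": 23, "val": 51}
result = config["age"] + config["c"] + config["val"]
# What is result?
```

Trace (tracking result):
config = {'age': 8, 'c': 23, 'val': 51}  # -> config = {'age': 8, 'c': 23, 'val': 51}
result = config['age'] + config['c'] + config['val']  # -> result = 82

Answer: 82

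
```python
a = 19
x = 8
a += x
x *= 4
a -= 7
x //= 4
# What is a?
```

Trace (tracking a):
a = 19  # -> a = 19
x = 8  # -> x = 8
a += x  # -> a = 27
x *= 4  # -> x = 32
a -= 7  # -> a = 20
x //= 4  # -> x = 8

Answer: 20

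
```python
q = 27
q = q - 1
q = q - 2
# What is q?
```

Trace (tracking q):
q = 27  # -> q = 27
q = q - 1  # -> q = 26
q = q - 2  # -> q = 24

Answer: 24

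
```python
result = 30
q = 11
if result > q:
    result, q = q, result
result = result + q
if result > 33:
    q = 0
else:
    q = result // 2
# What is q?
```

Trace (tracking q):
result = 30  # -> result = 30
q = 11  # -> q = 11
if result > q:  # condition is True
    result, q = (q, result)  # -> result = 11, q = 30
result = result + q  # -> result = 41
if result > 33:  # condition is True
    q = 0  # -> q = 0

Answer: 0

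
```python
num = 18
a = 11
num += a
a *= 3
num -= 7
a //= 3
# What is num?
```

Answer: 22

Derivation:
Trace (tracking num):
num = 18  # -> num = 18
a = 11  # -> a = 11
num += a  # -> num = 29
a *= 3  # -> a = 33
num -= 7  # -> num = 22
a //= 3  # -> a = 11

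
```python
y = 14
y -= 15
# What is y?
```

Trace (tracking y):
y = 14  # -> y = 14
y -= 15  # -> y = -1

Answer: -1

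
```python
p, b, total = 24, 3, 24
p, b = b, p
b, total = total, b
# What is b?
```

Answer: 24

Derivation:
Trace (tracking b):
p, b, total = (24, 3, 24)  # -> p = 24, b = 3, total = 24
p, b = (b, p)  # -> p = 3, b = 24
b, total = (total, b)  # -> b = 24, total = 24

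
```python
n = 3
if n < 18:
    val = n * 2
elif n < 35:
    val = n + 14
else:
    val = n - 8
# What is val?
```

Trace (tracking val):
n = 3  # -> n = 3
if n < 18:  # condition is True
    val = n * 2  # -> val = 6

Answer: 6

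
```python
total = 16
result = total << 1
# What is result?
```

Answer: 32

Derivation:
Trace (tracking result):
total = 16  # -> total = 16
result = total << 1  # -> result = 32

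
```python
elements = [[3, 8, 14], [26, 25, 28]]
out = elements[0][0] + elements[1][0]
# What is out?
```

Answer: 29

Derivation:
Trace (tracking out):
elements = [[3, 8, 14], [26, 25, 28]]  # -> elements = [[3, 8, 14], [26, 25, 28]]
out = elements[0][0] + elements[1][0]  # -> out = 29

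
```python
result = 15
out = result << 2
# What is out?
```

Trace (tracking out):
result = 15  # -> result = 15
out = result << 2  # -> out = 60

Answer: 60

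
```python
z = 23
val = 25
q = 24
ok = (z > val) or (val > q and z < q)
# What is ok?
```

Trace (tracking ok):
z = 23  # -> z = 23
val = 25  # -> val = 25
q = 24  # -> q = 24
ok = z > val or (val > q and z < q)  # -> ok = True

Answer: True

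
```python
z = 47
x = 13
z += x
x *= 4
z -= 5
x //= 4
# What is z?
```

Trace (tracking z):
z = 47  # -> z = 47
x = 13  # -> x = 13
z += x  # -> z = 60
x *= 4  # -> x = 52
z -= 5  # -> z = 55
x //= 4  # -> x = 13

Answer: 55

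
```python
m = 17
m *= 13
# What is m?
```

Trace (tracking m):
m = 17  # -> m = 17
m *= 13  # -> m = 221

Answer: 221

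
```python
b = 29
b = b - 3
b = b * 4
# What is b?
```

Trace (tracking b):
b = 29  # -> b = 29
b = b - 3  # -> b = 26
b = b * 4  # -> b = 104

Answer: 104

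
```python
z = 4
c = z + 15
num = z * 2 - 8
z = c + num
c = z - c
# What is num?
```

Answer: 0

Derivation:
Trace (tracking num):
z = 4  # -> z = 4
c = z + 15  # -> c = 19
num = z * 2 - 8  # -> num = 0
z = c + num  # -> z = 19
c = z - c  # -> c = 0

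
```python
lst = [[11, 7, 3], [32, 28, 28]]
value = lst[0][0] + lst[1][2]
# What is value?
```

Answer: 39

Derivation:
Trace (tracking value):
lst = [[11, 7, 3], [32, 28, 28]]  # -> lst = [[11, 7, 3], [32, 28, 28]]
value = lst[0][0] + lst[1][2]  # -> value = 39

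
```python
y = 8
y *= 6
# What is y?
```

Trace (tracking y):
y = 8  # -> y = 8
y *= 6  # -> y = 48

Answer: 48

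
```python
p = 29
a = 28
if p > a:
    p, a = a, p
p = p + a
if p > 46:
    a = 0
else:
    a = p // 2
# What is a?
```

Answer: 0

Derivation:
Trace (tracking a):
p = 29  # -> p = 29
a = 28  # -> a = 28
if p > a:  # condition is True
    p, a = (a, p)  # -> p = 28, a = 29
p = p + a  # -> p = 57
if p > 46:  # condition is True
    a = 0  # -> a = 0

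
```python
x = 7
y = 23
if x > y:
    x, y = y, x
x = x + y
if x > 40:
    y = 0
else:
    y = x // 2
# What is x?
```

Answer: 30

Derivation:
Trace (tracking x):
x = 7  # -> x = 7
y = 23  # -> y = 23
if x > y:  # condition is False
x = x + y  # -> x = 30
if x > 40:  # condition is False
else:
    y = x // 2  # -> y = 15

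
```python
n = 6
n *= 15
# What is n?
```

Answer: 90

Derivation:
Trace (tracking n):
n = 6  # -> n = 6
n *= 15  # -> n = 90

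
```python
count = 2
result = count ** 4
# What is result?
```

Answer: 16

Derivation:
Trace (tracking result):
count = 2  # -> count = 2
result = count ** 4  # -> result = 16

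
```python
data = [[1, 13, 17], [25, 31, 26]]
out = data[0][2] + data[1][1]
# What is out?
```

Answer: 48

Derivation:
Trace (tracking out):
data = [[1, 13, 17], [25, 31, 26]]  # -> data = [[1, 13, 17], [25, 31, 26]]
out = data[0][2] + data[1][1]  # -> out = 48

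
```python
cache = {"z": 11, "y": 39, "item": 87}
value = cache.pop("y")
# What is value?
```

Trace (tracking value):
cache = {'z': 11, 'y': 39, 'item': 87}  # -> cache = {'z': 11, 'y': 39, 'item': 87}
value = cache.pop('y')  # -> value = 39

Answer: 39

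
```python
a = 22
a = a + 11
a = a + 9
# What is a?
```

Answer: 42

Derivation:
Trace (tracking a):
a = 22  # -> a = 22
a = a + 11  # -> a = 33
a = a + 9  # -> a = 42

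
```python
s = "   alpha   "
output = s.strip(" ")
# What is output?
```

Answer: 'alpha'

Derivation:
Trace (tracking output):
s = '   alpha   '  # -> s = '   alpha   '
output = s.strip(' ')  # -> output = 'alpha'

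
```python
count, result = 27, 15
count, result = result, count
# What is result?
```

Trace (tracking result):
count, result = (27, 15)  # -> count = 27, result = 15
count, result = (result, count)  # -> count = 15, result = 27

Answer: 27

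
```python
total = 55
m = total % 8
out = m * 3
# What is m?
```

Answer: 7

Derivation:
Trace (tracking m):
total = 55  # -> total = 55
m = total % 8  # -> m = 7
out = m * 3  # -> out = 21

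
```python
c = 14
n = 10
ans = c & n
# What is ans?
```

Answer: 10

Derivation:
Trace (tracking ans):
c = 14  # -> c = 14
n = 10  # -> n = 10
ans = c & n  # -> ans = 10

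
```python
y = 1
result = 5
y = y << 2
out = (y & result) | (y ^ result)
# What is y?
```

Trace (tracking y):
y = 1  # -> y = 1
result = 5  # -> result = 5
y = y << 2  # -> y = 4
out = y & result | y ^ result  # -> out = 5

Answer: 4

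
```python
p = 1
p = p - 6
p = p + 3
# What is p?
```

Trace (tracking p):
p = 1  # -> p = 1
p = p - 6  # -> p = -5
p = p + 3  # -> p = -2

Answer: -2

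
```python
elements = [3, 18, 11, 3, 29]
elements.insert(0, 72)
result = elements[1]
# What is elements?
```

Answer: [72, 3, 18, 11, 3, 29]

Derivation:
Trace (tracking elements):
elements = [3, 18, 11, 3, 29]  # -> elements = [3, 18, 11, 3, 29]
elements.insert(0, 72)  # -> elements = [72, 3, 18, 11, 3, 29]
result = elements[1]  # -> result = 3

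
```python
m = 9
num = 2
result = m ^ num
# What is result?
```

Answer: 11

Derivation:
Trace (tracking result):
m = 9  # -> m = 9
num = 2  # -> num = 2
result = m ^ num  # -> result = 11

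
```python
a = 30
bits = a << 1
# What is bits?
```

Answer: 60

Derivation:
Trace (tracking bits):
a = 30  # -> a = 30
bits = a << 1  # -> bits = 60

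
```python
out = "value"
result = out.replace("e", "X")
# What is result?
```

Trace (tracking result):
out = 'value'  # -> out = 'value'
result = out.replace('e', 'X')  # -> result = 'valuX'

Answer: 'valuX'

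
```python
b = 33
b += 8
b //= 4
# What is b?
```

Trace (tracking b):
b = 33  # -> b = 33
b += 8  # -> b = 41
b //= 4  # -> b = 10

Answer: 10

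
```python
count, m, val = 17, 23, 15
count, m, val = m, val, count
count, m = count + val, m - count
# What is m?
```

Trace (tracking m):
count, m, val = (17, 23, 15)  # -> count = 17, m = 23, val = 15
count, m, val = (m, val, count)  # -> count = 23, m = 15, val = 17
count, m = (count + val, m - count)  # -> count = 40, m = -8

Answer: -8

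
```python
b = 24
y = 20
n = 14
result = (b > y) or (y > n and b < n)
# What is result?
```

Trace (tracking result):
b = 24  # -> b = 24
y = 20  # -> y = 20
n = 14  # -> n = 14
result = b > y or (y > n and b < n)  # -> result = True

Answer: True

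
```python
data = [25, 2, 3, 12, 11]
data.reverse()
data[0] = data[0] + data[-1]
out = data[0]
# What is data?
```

Trace (tracking data):
data = [25, 2, 3, 12, 11]  # -> data = [25, 2, 3, 12, 11]
data.reverse()  # -> data = [11, 12, 3, 2, 25]
data[0] = data[0] + data[-1]  # -> data = [36, 12, 3, 2, 25]
out = data[0]  # -> out = 36

Answer: [36, 12, 3, 2, 25]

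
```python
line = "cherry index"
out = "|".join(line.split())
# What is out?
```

Answer: 'cherry|index'

Derivation:
Trace (tracking out):
line = 'cherry index'  # -> line = 'cherry index'
out = '|'.join(line.split())  # -> out = 'cherry|index'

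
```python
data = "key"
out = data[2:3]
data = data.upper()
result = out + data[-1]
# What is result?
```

Answer: 'yY'

Derivation:
Trace (tracking result):
data = 'key'  # -> data = 'key'
out = data[2:3]  # -> out = 'y'
data = data.upper()  # -> data = 'KEY'
result = out + data[-1]  # -> result = 'yY'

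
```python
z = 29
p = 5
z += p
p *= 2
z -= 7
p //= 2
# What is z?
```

Answer: 27

Derivation:
Trace (tracking z):
z = 29  # -> z = 29
p = 5  # -> p = 5
z += p  # -> z = 34
p *= 2  # -> p = 10
z -= 7  # -> z = 27
p //= 2  # -> p = 5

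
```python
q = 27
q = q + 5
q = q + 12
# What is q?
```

Answer: 44

Derivation:
Trace (tracking q):
q = 27  # -> q = 27
q = q + 5  # -> q = 32
q = q + 12  # -> q = 44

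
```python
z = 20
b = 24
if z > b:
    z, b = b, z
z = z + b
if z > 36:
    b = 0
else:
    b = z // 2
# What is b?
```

Trace (tracking b):
z = 20  # -> z = 20
b = 24  # -> b = 24
if z > b:  # condition is False
z = z + b  # -> z = 44
if z > 36:  # condition is True
    b = 0  # -> b = 0

Answer: 0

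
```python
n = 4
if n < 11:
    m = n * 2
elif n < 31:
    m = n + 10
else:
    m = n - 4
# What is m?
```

Answer: 8

Derivation:
Trace (tracking m):
n = 4  # -> n = 4
if n < 11:  # condition is True
    m = n * 2  # -> m = 8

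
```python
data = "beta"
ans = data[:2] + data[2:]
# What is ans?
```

Trace (tracking ans):
data = 'beta'  # -> data = 'beta'
ans = data[:2] + data[2:]  # -> ans = 'beta'

Answer: 'beta'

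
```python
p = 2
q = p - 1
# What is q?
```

Answer: 1

Derivation:
Trace (tracking q):
p = 2  # -> p = 2
q = p - 1  # -> q = 1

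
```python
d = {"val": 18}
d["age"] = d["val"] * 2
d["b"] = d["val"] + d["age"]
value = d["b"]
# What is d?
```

Answer: {'val': 18, 'age': 36, 'b': 54}

Derivation:
Trace (tracking d):
d = {'val': 18}  # -> d = {'val': 18}
d['age'] = d['val'] * 2  # -> d = {'val': 18, 'age': 36}
d['b'] = d['val'] + d['age']  # -> d = {'val': 18, 'age': 36, 'b': 54}
value = d['b']  # -> value = 54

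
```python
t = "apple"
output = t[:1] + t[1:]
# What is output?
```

Trace (tracking output):
t = 'apple'  # -> t = 'apple'
output = t[:1] + t[1:]  # -> output = 'apple'

Answer: 'apple'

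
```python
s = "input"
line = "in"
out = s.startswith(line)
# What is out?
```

Answer: True

Derivation:
Trace (tracking out):
s = 'input'  # -> s = 'input'
line = 'in'  # -> line = 'in'
out = s.startswith(line)  # -> out = True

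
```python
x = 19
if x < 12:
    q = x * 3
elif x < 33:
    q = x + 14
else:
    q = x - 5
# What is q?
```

Answer: 33

Derivation:
Trace (tracking q):
x = 19  # -> x = 19
if x < 12:  # condition is False
elif x < 33:  # condition is True
    q = x + 14  # -> q = 33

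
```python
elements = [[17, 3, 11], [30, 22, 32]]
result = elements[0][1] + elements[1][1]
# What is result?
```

Trace (tracking result):
elements = [[17, 3, 11], [30, 22, 32]]  # -> elements = [[17, 3, 11], [30, 22, 32]]
result = elements[0][1] + elements[1][1]  # -> result = 25

Answer: 25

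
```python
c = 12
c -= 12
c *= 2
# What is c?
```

Answer: 0

Derivation:
Trace (tracking c):
c = 12  # -> c = 12
c -= 12  # -> c = 0
c *= 2  # -> c = 0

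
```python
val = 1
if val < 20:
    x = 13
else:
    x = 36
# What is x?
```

Answer: 13

Derivation:
Trace (tracking x):
val = 1  # -> val = 1
if val < 20:  # condition is True
    x = 13  # -> x = 13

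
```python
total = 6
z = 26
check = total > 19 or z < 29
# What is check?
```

Answer: True

Derivation:
Trace (tracking check):
total = 6  # -> total = 6
z = 26  # -> z = 26
check = total > 19 or z < 29  # -> check = True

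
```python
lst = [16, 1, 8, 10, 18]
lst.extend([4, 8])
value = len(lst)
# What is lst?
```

Trace (tracking lst):
lst = [16, 1, 8, 10, 18]  # -> lst = [16, 1, 8, 10, 18]
lst.extend([4, 8])  # -> lst = [16, 1, 8, 10, 18, 4, 8]
value = len(lst)  # -> value = 7

Answer: [16, 1, 8, 10, 18, 4, 8]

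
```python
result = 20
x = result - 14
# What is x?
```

Answer: 6

Derivation:
Trace (tracking x):
result = 20  # -> result = 20
x = result - 14  # -> x = 6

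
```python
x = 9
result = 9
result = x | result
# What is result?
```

Trace (tracking result):
x = 9  # -> x = 9
result = 9  # -> result = 9
result = x | result  # -> result = 9

Answer: 9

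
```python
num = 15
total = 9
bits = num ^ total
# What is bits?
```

Trace (tracking bits):
num = 15  # -> num = 15
total = 9  # -> total = 9
bits = num ^ total  # -> bits = 6

Answer: 6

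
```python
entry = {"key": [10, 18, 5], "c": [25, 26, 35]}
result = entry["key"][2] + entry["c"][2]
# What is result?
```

Trace (tracking result):
entry = {'key': [10, 18, 5], 'c': [25, 26, 35]}  # -> entry = {'key': [10, 18, 5], 'c': [25, 26, 35]}
result = entry['key'][2] + entry['c'][2]  # -> result = 40

Answer: 40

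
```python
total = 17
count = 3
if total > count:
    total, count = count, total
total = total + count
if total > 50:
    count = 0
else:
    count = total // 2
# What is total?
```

Answer: 20

Derivation:
Trace (tracking total):
total = 17  # -> total = 17
count = 3  # -> count = 3
if total > count:  # condition is True
    total, count = (count, total)  # -> total = 3, count = 17
total = total + count  # -> total = 20
if total > 50:  # condition is False
else:
    count = total // 2  # -> count = 10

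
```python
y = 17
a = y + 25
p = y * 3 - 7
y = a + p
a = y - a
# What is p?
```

Answer: 44

Derivation:
Trace (tracking p):
y = 17  # -> y = 17
a = y + 25  # -> a = 42
p = y * 3 - 7  # -> p = 44
y = a + p  # -> y = 86
a = y - a  # -> a = 44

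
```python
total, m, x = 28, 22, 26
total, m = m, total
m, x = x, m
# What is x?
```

Answer: 28

Derivation:
Trace (tracking x):
total, m, x = (28, 22, 26)  # -> total = 28, m = 22, x = 26
total, m = (m, total)  # -> total = 22, m = 28
m, x = (x, m)  # -> m = 26, x = 28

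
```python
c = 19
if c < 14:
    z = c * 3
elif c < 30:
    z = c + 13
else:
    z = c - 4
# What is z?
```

Answer: 32

Derivation:
Trace (tracking z):
c = 19  # -> c = 19
if c < 14:  # condition is False
elif c < 30:  # condition is True
    z = c + 13  # -> z = 32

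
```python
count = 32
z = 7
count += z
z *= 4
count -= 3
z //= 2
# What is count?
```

Trace (tracking count):
count = 32  # -> count = 32
z = 7  # -> z = 7
count += z  # -> count = 39
z *= 4  # -> z = 28
count -= 3  # -> count = 36
z //= 2  # -> z = 14

Answer: 36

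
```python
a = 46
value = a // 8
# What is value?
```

Answer: 5

Derivation:
Trace (tracking value):
a = 46  # -> a = 46
value = a // 8  # -> value = 5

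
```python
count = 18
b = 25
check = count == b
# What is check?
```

Trace (tracking check):
count = 18  # -> count = 18
b = 25  # -> b = 25
check = count == b  # -> check = False

Answer: False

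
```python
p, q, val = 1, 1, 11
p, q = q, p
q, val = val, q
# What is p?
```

Answer: 1

Derivation:
Trace (tracking p):
p, q, val = (1, 1, 11)  # -> p = 1, q = 1, val = 11
p, q = (q, p)  # -> p = 1, q = 1
q, val = (val, q)  # -> q = 11, val = 1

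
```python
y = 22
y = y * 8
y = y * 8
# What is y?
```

Trace (tracking y):
y = 22  # -> y = 22
y = y * 8  # -> y = 176
y = y * 8  # -> y = 1408

Answer: 1408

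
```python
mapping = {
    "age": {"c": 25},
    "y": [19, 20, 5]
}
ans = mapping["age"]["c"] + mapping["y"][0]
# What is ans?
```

Trace (tracking ans):
mapping = {'age': {'c': 25}, 'y': [19, 20, 5]}  # -> mapping = {'age': {'c': 25}, 'y': [19, 20, 5]}
ans = mapping['age']['c'] + mapping['y'][0]  # -> ans = 44

Answer: 44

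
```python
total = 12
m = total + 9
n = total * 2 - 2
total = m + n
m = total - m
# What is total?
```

Answer: 43

Derivation:
Trace (tracking total):
total = 12  # -> total = 12
m = total + 9  # -> m = 21
n = total * 2 - 2  # -> n = 22
total = m + n  # -> total = 43
m = total - m  # -> m = 22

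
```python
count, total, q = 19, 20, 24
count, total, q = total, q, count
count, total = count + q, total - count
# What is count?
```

Answer: 39

Derivation:
Trace (tracking count):
count, total, q = (19, 20, 24)  # -> count = 19, total = 20, q = 24
count, total, q = (total, q, count)  # -> count = 20, total = 24, q = 19
count, total = (count + q, total - count)  # -> count = 39, total = 4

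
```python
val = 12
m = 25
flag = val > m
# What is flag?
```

Answer: False

Derivation:
Trace (tracking flag):
val = 12  # -> val = 12
m = 25  # -> m = 25
flag = val > m  # -> flag = False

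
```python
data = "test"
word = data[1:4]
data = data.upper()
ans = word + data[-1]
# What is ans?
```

Answer: 'estT'

Derivation:
Trace (tracking ans):
data = 'test'  # -> data = 'test'
word = data[1:4]  # -> word = 'est'
data = data.upper()  # -> data = 'TEST'
ans = word + data[-1]  # -> ans = 'estT'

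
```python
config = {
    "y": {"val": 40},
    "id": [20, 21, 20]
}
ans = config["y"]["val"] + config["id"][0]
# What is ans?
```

Answer: 60

Derivation:
Trace (tracking ans):
config = {'y': {'val': 40}, 'id': [20, 21, 20]}  # -> config = {'y': {'val': 40}, 'id': [20, 21, 20]}
ans = config['y']['val'] + config['id'][0]  # -> ans = 60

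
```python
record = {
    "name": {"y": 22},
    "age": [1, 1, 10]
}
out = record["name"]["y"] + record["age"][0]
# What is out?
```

Trace (tracking out):
record = {'name': {'y': 22}, 'age': [1, 1, 10]}  # -> record = {'name': {'y': 22}, 'age': [1, 1, 10]}
out = record['name']['y'] + record['age'][0]  # -> out = 23

Answer: 23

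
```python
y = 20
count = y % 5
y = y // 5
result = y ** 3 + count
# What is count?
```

Trace (tracking count):
y = 20  # -> y = 20
count = y % 5  # -> count = 0
y = y // 5  # -> y = 4
result = y ** 3 + count  # -> result = 64

Answer: 0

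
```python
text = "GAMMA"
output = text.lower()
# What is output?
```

Answer: 'gamma'

Derivation:
Trace (tracking output):
text = 'GAMMA'  # -> text = 'GAMMA'
output = text.lower()  # -> output = 'gamma'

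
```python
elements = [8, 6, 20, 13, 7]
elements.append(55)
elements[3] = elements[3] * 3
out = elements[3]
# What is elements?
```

Answer: [8, 6, 20, 39, 7, 55]

Derivation:
Trace (tracking elements):
elements = [8, 6, 20, 13, 7]  # -> elements = [8, 6, 20, 13, 7]
elements.append(55)  # -> elements = [8, 6, 20, 13, 7, 55]
elements[3] = elements[3] * 3  # -> elements = [8, 6, 20, 39, 7, 55]
out = elements[3]  # -> out = 39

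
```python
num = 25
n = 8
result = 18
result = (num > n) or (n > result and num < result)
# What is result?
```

Answer: True

Derivation:
Trace (tracking result):
num = 25  # -> num = 25
n = 8  # -> n = 8
result = 18  # -> result = 18
result = num > n or (n > result and num < result)  # -> result = True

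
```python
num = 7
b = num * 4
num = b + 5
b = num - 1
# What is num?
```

Answer: 33

Derivation:
Trace (tracking num):
num = 7  # -> num = 7
b = num * 4  # -> b = 28
num = b + 5  # -> num = 33
b = num - 1  # -> b = 32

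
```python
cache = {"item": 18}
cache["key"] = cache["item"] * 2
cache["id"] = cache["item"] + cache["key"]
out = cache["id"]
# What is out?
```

Trace (tracking out):
cache = {'item': 18}  # -> cache = {'item': 18}
cache['key'] = cache['item'] * 2  # -> cache = {'item': 18, 'key': 36}
cache['id'] = cache['item'] + cache['key']  # -> cache = {'item': 18, 'key': 36, 'id': 54}
out = cache['id']  # -> out = 54

Answer: 54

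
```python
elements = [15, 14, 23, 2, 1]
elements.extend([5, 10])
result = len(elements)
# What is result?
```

Answer: 7

Derivation:
Trace (tracking result):
elements = [15, 14, 23, 2, 1]  # -> elements = [15, 14, 23, 2, 1]
elements.extend([5, 10])  # -> elements = [15, 14, 23, 2, 1, 5, 10]
result = len(elements)  # -> result = 7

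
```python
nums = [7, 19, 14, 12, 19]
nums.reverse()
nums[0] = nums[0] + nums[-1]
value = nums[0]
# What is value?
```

Answer: 26

Derivation:
Trace (tracking value):
nums = [7, 19, 14, 12, 19]  # -> nums = [7, 19, 14, 12, 19]
nums.reverse()  # -> nums = [19, 12, 14, 19, 7]
nums[0] = nums[0] + nums[-1]  # -> nums = [26, 12, 14, 19, 7]
value = nums[0]  # -> value = 26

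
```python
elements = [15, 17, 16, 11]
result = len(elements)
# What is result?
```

Answer: 4

Derivation:
Trace (tracking result):
elements = [15, 17, 16, 11]  # -> elements = [15, 17, 16, 11]
result = len(elements)  # -> result = 4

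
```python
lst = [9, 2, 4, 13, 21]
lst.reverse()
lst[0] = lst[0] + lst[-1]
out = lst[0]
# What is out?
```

Answer: 30

Derivation:
Trace (tracking out):
lst = [9, 2, 4, 13, 21]  # -> lst = [9, 2, 4, 13, 21]
lst.reverse()  # -> lst = [21, 13, 4, 2, 9]
lst[0] = lst[0] + lst[-1]  # -> lst = [30, 13, 4, 2, 9]
out = lst[0]  # -> out = 30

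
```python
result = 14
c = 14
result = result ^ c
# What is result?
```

Answer: 0

Derivation:
Trace (tracking result):
result = 14  # -> result = 14
c = 14  # -> c = 14
result = result ^ c  # -> result = 0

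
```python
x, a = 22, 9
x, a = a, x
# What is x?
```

Trace (tracking x):
x, a = (22, 9)  # -> x = 22, a = 9
x, a = (a, x)  # -> x = 9, a = 22

Answer: 9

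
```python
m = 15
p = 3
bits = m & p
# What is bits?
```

Trace (tracking bits):
m = 15  # -> m = 15
p = 3  # -> p = 3
bits = m & p  # -> bits = 3

Answer: 3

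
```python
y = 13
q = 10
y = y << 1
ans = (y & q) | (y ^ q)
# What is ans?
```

Trace (tracking ans):
y = 13  # -> y = 13
q = 10  # -> q = 10
y = y << 1  # -> y = 26
ans = y & q | y ^ q  # -> ans = 26

Answer: 26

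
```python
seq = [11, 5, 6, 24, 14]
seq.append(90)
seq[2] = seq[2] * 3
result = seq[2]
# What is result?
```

Trace (tracking result):
seq = [11, 5, 6, 24, 14]  # -> seq = [11, 5, 6, 24, 14]
seq.append(90)  # -> seq = [11, 5, 6, 24, 14, 90]
seq[2] = seq[2] * 3  # -> seq = [11, 5, 18, 24, 14, 90]
result = seq[2]  # -> result = 18

Answer: 18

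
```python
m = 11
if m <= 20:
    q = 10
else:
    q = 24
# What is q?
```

Trace (tracking q):
m = 11  # -> m = 11
if m <= 20:  # condition is True
    q = 10  # -> q = 10

Answer: 10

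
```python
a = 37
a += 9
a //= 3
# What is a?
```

Answer: 15

Derivation:
Trace (tracking a):
a = 37  # -> a = 37
a += 9  # -> a = 46
a //= 3  # -> a = 15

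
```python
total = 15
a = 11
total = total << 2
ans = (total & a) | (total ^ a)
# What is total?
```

Answer: 60

Derivation:
Trace (tracking total):
total = 15  # -> total = 15
a = 11  # -> a = 11
total = total << 2  # -> total = 60
ans = total & a | total ^ a  # -> ans = 63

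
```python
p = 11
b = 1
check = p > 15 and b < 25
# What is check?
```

Trace (tracking check):
p = 11  # -> p = 11
b = 1  # -> b = 1
check = p > 15 and b < 25  # -> check = False

Answer: False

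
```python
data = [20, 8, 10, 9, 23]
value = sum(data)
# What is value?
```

Trace (tracking value):
data = [20, 8, 10, 9, 23]  # -> data = [20, 8, 10, 9, 23]
value = sum(data)  # -> value = 70

Answer: 70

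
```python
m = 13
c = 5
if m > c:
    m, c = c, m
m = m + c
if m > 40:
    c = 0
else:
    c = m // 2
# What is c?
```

Trace (tracking c):
m = 13  # -> m = 13
c = 5  # -> c = 5
if m > c:  # condition is True
    m, c = (c, m)  # -> m = 5, c = 13
m = m + c  # -> m = 18
if m > 40:  # condition is False
else:
    c = m // 2  # -> c = 9

Answer: 9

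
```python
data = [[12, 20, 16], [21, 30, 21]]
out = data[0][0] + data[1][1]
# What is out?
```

Trace (tracking out):
data = [[12, 20, 16], [21, 30, 21]]  # -> data = [[12, 20, 16], [21, 30, 21]]
out = data[0][0] + data[1][1]  # -> out = 42

Answer: 42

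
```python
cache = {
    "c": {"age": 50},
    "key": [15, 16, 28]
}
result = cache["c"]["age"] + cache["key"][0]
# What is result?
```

Trace (tracking result):
cache = {'c': {'age': 50}, 'key': [15, 16, 28]}  # -> cache = {'c': {'age': 50}, 'key': [15, 16, 28]}
result = cache['c']['age'] + cache['key'][0]  # -> result = 65

Answer: 65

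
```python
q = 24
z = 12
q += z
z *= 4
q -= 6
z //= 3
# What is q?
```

Trace (tracking q):
q = 24  # -> q = 24
z = 12  # -> z = 12
q += z  # -> q = 36
z *= 4  # -> z = 48
q -= 6  # -> q = 30
z //= 3  # -> z = 16

Answer: 30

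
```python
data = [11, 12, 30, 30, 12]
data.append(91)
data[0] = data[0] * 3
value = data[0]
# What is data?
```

Answer: [33, 12, 30, 30, 12, 91]

Derivation:
Trace (tracking data):
data = [11, 12, 30, 30, 12]  # -> data = [11, 12, 30, 30, 12]
data.append(91)  # -> data = [11, 12, 30, 30, 12, 91]
data[0] = data[0] * 3  # -> data = [33, 12, 30, 30, 12, 91]
value = data[0]  # -> value = 33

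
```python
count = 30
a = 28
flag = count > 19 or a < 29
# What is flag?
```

Trace (tracking flag):
count = 30  # -> count = 30
a = 28  # -> a = 28
flag = count > 19 or a < 29  # -> flag = True

Answer: True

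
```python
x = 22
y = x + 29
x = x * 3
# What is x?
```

Answer: 66

Derivation:
Trace (tracking x):
x = 22  # -> x = 22
y = x + 29  # -> y = 51
x = x * 3  # -> x = 66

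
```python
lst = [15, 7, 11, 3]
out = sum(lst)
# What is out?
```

Trace (tracking out):
lst = [15, 7, 11, 3]  # -> lst = [15, 7, 11, 3]
out = sum(lst)  # -> out = 36

Answer: 36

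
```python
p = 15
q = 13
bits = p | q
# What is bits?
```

Answer: 15

Derivation:
Trace (tracking bits):
p = 15  # -> p = 15
q = 13  # -> q = 13
bits = p | q  # -> bits = 15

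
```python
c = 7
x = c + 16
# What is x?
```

Answer: 23

Derivation:
Trace (tracking x):
c = 7  # -> c = 7
x = c + 16  # -> x = 23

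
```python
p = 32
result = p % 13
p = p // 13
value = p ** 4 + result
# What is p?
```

Trace (tracking p):
p = 32  # -> p = 32
result = p % 13  # -> result = 6
p = p // 13  # -> p = 2
value = p ** 4 + result  # -> value = 22

Answer: 2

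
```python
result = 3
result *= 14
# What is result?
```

Answer: 42

Derivation:
Trace (tracking result):
result = 3  # -> result = 3
result *= 14  # -> result = 42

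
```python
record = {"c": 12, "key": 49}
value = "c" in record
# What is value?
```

Answer: True

Derivation:
Trace (tracking value):
record = {'c': 12, 'key': 49}  # -> record = {'c': 12, 'key': 49}
value = 'c' in record  # -> value = True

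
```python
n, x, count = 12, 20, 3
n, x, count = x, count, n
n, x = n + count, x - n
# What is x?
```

Answer: -17

Derivation:
Trace (tracking x):
n, x, count = (12, 20, 3)  # -> n = 12, x = 20, count = 3
n, x, count = (x, count, n)  # -> n = 20, x = 3, count = 12
n, x = (n + count, x - n)  # -> n = 32, x = -17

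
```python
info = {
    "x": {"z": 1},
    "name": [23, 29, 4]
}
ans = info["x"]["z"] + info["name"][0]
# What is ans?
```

Trace (tracking ans):
info = {'x': {'z': 1}, 'name': [23, 29, 4]}  # -> info = {'x': {'z': 1}, 'name': [23, 29, 4]}
ans = info['x']['z'] + info['name'][0]  # -> ans = 24

Answer: 24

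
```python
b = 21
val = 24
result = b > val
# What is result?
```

Trace (tracking result):
b = 21  # -> b = 21
val = 24  # -> val = 24
result = b > val  # -> result = False

Answer: False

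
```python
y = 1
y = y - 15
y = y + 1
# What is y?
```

Answer: -13

Derivation:
Trace (tracking y):
y = 1  # -> y = 1
y = y - 15  # -> y = -14
y = y + 1  # -> y = -13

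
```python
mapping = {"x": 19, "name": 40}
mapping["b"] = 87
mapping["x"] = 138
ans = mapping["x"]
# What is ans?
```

Answer: 138

Derivation:
Trace (tracking ans):
mapping = {'x': 19, 'name': 40}  # -> mapping = {'x': 19, 'name': 40}
mapping['b'] = 87  # -> mapping = {'x': 19, 'name': 40, 'b': 87}
mapping['x'] = 138  # -> mapping = {'x': 138, 'name': 40, 'b': 87}
ans = mapping['x']  # -> ans = 138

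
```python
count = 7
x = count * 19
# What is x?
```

Answer: 133

Derivation:
Trace (tracking x):
count = 7  # -> count = 7
x = count * 19  # -> x = 133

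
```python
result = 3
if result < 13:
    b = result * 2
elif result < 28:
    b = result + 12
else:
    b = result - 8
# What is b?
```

Answer: 6

Derivation:
Trace (tracking b):
result = 3  # -> result = 3
if result < 13:  # condition is True
    b = result * 2  # -> b = 6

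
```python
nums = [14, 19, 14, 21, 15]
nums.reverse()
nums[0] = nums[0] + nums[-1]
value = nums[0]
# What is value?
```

Answer: 29

Derivation:
Trace (tracking value):
nums = [14, 19, 14, 21, 15]  # -> nums = [14, 19, 14, 21, 15]
nums.reverse()  # -> nums = [15, 21, 14, 19, 14]
nums[0] = nums[0] + nums[-1]  # -> nums = [29, 21, 14, 19, 14]
value = nums[0]  # -> value = 29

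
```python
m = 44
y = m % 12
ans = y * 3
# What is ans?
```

Trace (tracking ans):
m = 44  # -> m = 44
y = m % 12  # -> y = 8
ans = y * 3  # -> ans = 24

Answer: 24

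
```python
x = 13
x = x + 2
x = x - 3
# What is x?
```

Answer: 12

Derivation:
Trace (tracking x):
x = 13  # -> x = 13
x = x + 2  # -> x = 15
x = x - 3  # -> x = 12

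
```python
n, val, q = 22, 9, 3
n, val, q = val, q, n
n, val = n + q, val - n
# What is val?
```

Trace (tracking val):
n, val, q = (22, 9, 3)  # -> n = 22, val = 9, q = 3
n, val, q = (val, q, n)  # -> n = 9, val = 3, q = 22
n, val = (n + q, val - n)  # -> n = 31, val = -6

Answer: -6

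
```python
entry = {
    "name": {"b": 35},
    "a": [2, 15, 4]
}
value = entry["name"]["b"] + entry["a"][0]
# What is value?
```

Answer: 37

Derivation:
Trace (tracking value):
entry = {'name': {'b': 35}, 'a': [2, 15, 4]}  # -> entry = {'name': {'b': 35}, 'a': [2, 15, 4]}
value = entry['name']['b'] + entry['a'][0]  # -> value = 37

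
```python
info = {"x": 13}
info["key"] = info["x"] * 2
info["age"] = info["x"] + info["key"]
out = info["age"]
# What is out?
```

Answer: 39

Derivation:
Trace (tracking out):
info = {'x': 13}  # -> info = {'x': 13}
info['key'] = info['x'] * 2  # -> info = {'x': 13, 'key': 26}
info['age'] = info['x'] + info['key']  # -> info = {'x': 13, 'key': 26, 'age': 39}
out = info['age']  # -> out = 39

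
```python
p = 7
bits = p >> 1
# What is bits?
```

Answer: 3

Derivation:
Trace (tracking bits):
p = 7  # -> p = 7
bits = p >> 1  # -> bits = 3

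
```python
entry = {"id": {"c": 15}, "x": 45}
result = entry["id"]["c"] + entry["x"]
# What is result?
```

Trace (tracking result):
entry = {'id': {'c': 15}, 'x': 45}  # -> entry = {'id': {'c': 15}, 'x': 45}
result = entry['id']['c'] + entry['x']  # -> result = 60

Answer: 60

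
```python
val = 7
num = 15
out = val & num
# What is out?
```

Answer: 7

Derivation:
Trace (tracking out):
val = 7  # -> val = 7
num = 15  # -> num = 15
out = val & num  # -> out = 7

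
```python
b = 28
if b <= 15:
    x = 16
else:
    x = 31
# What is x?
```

Trace (tracking x):
b = 28  # -> b = 28
if b <= 15:  # condition is False
else:
    x = 31  # -> x = 31

Answer: 31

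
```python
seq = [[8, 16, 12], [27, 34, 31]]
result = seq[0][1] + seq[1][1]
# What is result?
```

Answer: 50

Derivation:
Trace (tracking result):
seq = [[8, 16, 12], [27, 34, 31]]  # -> seq = [[8, 16, 12], [27, 34, 31]]
result = seq[0][1] + seq[1][1]  # -> result = 50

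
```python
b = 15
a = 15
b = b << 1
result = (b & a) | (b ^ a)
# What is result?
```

Answer: 31

Derivation:
Trace (tracking result):
b = 15  # -> b = 15
a = 15  # -> a = 15
b = b << 1  # -> b = 30
result = b & a | b ^ a  # -> result = 31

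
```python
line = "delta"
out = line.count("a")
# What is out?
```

Answer: 1

Derivation:
Trace (tracking out):
line = 'delta'  # -> line = 'delta'
out = line.count('a')  # -> out = 1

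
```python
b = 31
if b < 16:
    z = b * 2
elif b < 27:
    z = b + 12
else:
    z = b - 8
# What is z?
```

Trace (tracking z):
b = 31  # -> b = 31
if b < 16:  # condition is False
elif b < 27:  # condition is False
else:
    z = b - 8  # -> z = 23

Answer: 23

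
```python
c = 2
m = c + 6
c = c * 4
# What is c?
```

Answer: 8

Derivation:
Trace (tracking c):
c = 2  # -> c = 2
m = c + 6  # -> m = 8
c = c * 4  # -> c = 8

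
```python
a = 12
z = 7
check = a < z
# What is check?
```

Answer: False

Derivation:
Trace (tracking check):
a = 12  # -> a = 12
z = 7  # -> z = 7
check = a < z  # -> check = False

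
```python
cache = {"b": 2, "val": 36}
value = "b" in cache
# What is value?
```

Trace (tracking value):
cache = {'b': 2, 'val': 36}  # -> cache = {'b': 2, 'val': 36}
value = 'b' in cache  # -> value = True

Answer: True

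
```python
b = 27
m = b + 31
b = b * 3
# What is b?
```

Trace (tracking b):
b = 27  # -> b = 27
m = b + 31  # -> m = 58
b = b * 3  # -> b = 81

Answer: 81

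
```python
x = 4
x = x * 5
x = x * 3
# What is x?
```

Answer: 60

Derivation:
Trace (tracking x):
x = 4  # -> x = 4
x = x * 5  # -> x = 20
x = x * 3  # -> x = 60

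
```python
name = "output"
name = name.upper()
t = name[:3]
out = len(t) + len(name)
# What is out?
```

Answer: 9

Derivation:
Trace (tracking out):
name = 'output'  # -> name = 'output'
name = name.upper()  # -> name = 'OUTPUT'
t = name[:3]  # -> t = 'OUT'
out = len(t) + len(name)  # -> out = 9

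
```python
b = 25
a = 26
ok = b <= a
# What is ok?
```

Trace (tracking ok):
b = 25  # -> b = 25
a = 26  # -> a = 26
ok = b <= a  # -> ok = True

Answer: True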